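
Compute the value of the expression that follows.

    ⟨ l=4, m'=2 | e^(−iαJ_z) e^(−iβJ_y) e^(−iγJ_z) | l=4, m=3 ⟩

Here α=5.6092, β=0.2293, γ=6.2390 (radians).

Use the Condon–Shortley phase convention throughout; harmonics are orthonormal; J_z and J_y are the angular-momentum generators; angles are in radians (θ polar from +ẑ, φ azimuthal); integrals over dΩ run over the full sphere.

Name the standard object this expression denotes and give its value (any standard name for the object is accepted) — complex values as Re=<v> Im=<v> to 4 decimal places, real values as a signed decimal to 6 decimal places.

Wigner D-matrix element, Re=0.0354 Im=0.3909

This is a Wigner D-matrix element — the rotation-matrix element ⟨l m'| R(α,β,γ) |l m⟩ in the angular-momentum basis.
First d^4_{2,3}(β=0.2293), then the phase factors e^{-i(2)α} and e^{-i(3)γ}:
Half-angle: c=0.993435, s=0.114399. N=√(720·2·5040·1)=2693.993318
k∈{1,2} keeps every argument non-negative
  k=1: (−1)^0·2693.9933/(720)·0.9934^7·0.1144^1 = +0.408754
  k=2: (−1)^1·2693.9933/(240)·0.9934^5·0.1144^3 = -0.016261
d^4_{2,3}(0.2293) = +0.408754 -0.016261 = +0.392493
D = (+0.220986+0.975277i)·(+0.392493)·(+0.991227+0.132168i) = +0.035382+0.390895i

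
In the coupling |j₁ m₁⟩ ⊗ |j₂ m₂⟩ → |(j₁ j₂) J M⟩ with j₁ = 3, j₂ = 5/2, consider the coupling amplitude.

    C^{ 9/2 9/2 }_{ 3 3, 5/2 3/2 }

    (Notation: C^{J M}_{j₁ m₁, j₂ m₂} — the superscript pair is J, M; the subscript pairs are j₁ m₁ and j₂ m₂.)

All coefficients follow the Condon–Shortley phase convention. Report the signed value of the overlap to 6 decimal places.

triangle: 1!·5!·4!/11! = 2880/39916800
(j±m)!: 6!·0!·4!·1!·9!·0! = 6270566400
prefactor² = (2J+1)·Δ·N² = 49766400/11
  k=0: +1/(0!·1!·0!·4!·5!·0!) = 1/2880
Σ = 1/2880  ⇒  CG² = 49766400/11·(1/2880)² = 6/11
CG = +√(6/11) = +0.738549

+√(6/11) = +0.738549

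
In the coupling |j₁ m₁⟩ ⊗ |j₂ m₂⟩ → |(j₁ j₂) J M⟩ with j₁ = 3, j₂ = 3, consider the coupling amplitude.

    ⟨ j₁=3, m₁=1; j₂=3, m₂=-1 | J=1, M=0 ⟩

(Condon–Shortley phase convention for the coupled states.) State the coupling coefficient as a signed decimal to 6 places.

+√(1/28) ≈ +0.188982

√[3·5!1!1!/8! · 4!2!2!4!1!1!] = √(144/7)
  +(−1)^1/∏(1,4,1,1,0,0)! = -1/24  (running -1/24)
  +(−1)^2/∏(2,3,0,0,1,1)! = 1/12  (running 1/24)
⟨..|..⟩ = √(144/7)·(1/24) = +0.188982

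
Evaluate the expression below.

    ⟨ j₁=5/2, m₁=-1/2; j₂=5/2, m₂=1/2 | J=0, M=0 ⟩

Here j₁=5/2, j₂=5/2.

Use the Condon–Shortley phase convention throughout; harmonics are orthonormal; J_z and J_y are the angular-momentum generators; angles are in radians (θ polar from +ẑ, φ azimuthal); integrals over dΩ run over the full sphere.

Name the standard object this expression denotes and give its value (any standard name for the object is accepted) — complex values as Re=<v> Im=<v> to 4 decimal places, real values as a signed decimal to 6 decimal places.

This is a Clebsch–Gordan (vector-coupling) coefficient.
j₁+j₂−J=5  J+j₁−j₂=0  J−j₁+j₂=0  j₁+j₂+J+1=6
(j₁±m₁, j₂±m₂, J±M) = (2,3,3,2,0,0)
P² = 24
sum k=3..3:
  [3] −1/12 = -1/12
S = -1/12
C² = P²·S² = 1/6 ; C = -0.408248

Clebsch–Gordan coefficient, −√(1/6) ≈ -0.408248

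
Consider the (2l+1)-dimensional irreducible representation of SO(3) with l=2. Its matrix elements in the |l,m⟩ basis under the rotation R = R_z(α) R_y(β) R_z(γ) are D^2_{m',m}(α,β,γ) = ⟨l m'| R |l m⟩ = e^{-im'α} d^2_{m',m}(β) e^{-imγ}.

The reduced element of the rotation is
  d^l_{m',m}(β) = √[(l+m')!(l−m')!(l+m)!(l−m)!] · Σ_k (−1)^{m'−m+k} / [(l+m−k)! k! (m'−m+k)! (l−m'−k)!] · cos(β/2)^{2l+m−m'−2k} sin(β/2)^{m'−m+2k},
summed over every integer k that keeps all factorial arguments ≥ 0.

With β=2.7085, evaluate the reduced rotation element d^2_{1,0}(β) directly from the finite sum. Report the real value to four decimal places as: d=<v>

d^2_{1,0}(β=2.7085) via the finite sum:
Half-angle: c=0.214858, s=0.976645. N=√(6·1·2·2)=4.898979
Admissible k: 0..1 (factorial args all ≥0)
  k=0: (−1)^1·4.8990/(2)·0.2149^3·0.9766^1 = -0.023728
  k=1: (−1)^2·4.8990/(2)·0.2149^1·0.9766^3 = +0.490273
d^2_{1,0}(2.7085) = -0.023728 +0.490273 = +0.466544

d=0.4665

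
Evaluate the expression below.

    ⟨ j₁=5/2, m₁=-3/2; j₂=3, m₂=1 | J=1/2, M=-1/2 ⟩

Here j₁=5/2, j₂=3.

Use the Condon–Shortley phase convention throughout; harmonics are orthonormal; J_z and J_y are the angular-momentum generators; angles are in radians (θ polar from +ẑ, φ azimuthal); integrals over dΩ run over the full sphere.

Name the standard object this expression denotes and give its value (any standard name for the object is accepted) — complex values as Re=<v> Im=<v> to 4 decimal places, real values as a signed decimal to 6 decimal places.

Clebsch–Gordan coefficient, +√(2/21) ≈ +0.308607

This is a Clebsch–Gordan (vector-coupling) coefficient.
triangle: 5!*0!*1!/7! = 120/5040
(j±m)!: 1!*4!*4!*2!*0!*1! = 1152
prefactor² = (2J+1)*Δ*N² = 384/7
  k=4: +1/(4!*1!*0!*0!*0!*1!) = 1/24
Σ = 1/24  ⇒  CG² = 384/7*(1/24)² = 2/21
CG = +√(2/21) = +0.308607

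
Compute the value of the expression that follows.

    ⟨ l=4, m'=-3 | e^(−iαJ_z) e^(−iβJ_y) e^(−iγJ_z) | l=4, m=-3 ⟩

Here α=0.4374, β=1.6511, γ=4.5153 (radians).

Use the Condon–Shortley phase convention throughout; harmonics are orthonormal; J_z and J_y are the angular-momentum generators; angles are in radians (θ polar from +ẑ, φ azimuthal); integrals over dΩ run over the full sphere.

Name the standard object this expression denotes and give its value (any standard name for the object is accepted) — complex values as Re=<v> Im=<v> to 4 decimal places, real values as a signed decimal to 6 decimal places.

Wigner D-matrix element, Re=0.2132 Im=-0.2426

This is a Wigner D-matrix element — the rotation-matrix element ⟨l m'| R(α,β,γ) |l m⟩ in the angular-momentum basis.
Split into d^4_{-3,-3}(β=1.6511) × two z-phases.
c=cos(1.651100/2)=0.678153, s=sin(1.651100/2)=0.734921; N=√[1·5040·1·5040]=5040.000000
The bounds max(0,m−m')=0 and min(l+m,l−m')=1 give 2 terms
  k=0: (−1)^0·5040.0000/(5040)·0.6782^8·0.7349^0 = +0.044732
  k=1: (−1)^1·5040.0000/(720)·0.6782^6·0.7349^2 = -0.367743
d^4_{-3,-3}(1.6511) = +0.044732 -0.367743 = -0.323011
Phases: e^{-i·(-3)·0.4374}=+0.255724+0.966750i, e^{-i·(-3)·4.5153}=+0.557413+0.830235i ⇒ D=+0.213215-0.242643i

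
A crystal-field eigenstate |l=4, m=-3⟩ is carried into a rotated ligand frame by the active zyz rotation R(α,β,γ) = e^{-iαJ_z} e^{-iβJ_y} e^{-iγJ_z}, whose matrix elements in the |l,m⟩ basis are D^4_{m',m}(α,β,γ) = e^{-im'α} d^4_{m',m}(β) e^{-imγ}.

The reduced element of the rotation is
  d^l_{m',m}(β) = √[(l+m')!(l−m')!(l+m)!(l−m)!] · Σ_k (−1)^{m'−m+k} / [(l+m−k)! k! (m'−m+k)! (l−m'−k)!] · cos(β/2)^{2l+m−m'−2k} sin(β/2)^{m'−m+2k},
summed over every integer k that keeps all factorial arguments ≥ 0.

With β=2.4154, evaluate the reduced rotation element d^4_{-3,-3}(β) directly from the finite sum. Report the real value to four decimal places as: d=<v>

d^4_{-3,-3}(β=2.4154) via the finite sum:
Half-angle: c=0.355170, s=0.934802. N=√(1·5040·1·5040)=5040.000000
k: max(0,(-3)−(-3))=0 … min(4+(-3),4−(-3))=1
  k=0: (−1)^0·5040.0000/(5040)·0.3552^8·0.9348^0 = +0.000253
  k=1: (−1)^1·5040.0000/(720)·0.3552^6·0.9348^2 = -0.012279
d^4_{-3,-3}(2.4154) = +0.000253 -0.012279 = -0.012026

d=-0.0120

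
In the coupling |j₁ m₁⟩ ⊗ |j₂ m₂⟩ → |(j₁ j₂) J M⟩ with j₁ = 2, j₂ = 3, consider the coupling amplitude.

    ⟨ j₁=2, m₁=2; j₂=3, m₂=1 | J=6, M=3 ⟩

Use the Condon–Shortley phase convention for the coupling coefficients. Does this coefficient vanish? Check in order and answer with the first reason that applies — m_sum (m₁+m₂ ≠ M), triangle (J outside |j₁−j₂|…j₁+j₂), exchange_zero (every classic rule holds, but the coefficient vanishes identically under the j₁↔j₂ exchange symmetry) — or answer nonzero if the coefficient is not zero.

triangle

m-sum: m₁+m₂ = 2+1 = 3, M = 3  ✓
triangle: need |j₁−j₂| ≤ J ≤ j₁+j₂, i.e. J ∈ [1, 5]; J = 6 is outside ✗ ⇒ coefficient is 0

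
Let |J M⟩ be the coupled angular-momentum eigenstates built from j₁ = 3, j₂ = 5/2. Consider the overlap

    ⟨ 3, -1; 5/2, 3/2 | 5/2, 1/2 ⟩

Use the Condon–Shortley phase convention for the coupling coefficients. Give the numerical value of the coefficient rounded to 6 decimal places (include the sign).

√[6·3!3!2!/9! · 2!4!4!1!3!2!] = √(576/35)
  +(−1)^2/∏(2,1,2,2,1,0)! = 1/8  (running 1/8)
  +(−1)^3/∏(3,0,1,1,2,1)! = -1/12  (running 1/24)
⟨..|..⟩ = √(576/35)·(1/24) = +0.169031

+√(1/35) ≈ +0.169031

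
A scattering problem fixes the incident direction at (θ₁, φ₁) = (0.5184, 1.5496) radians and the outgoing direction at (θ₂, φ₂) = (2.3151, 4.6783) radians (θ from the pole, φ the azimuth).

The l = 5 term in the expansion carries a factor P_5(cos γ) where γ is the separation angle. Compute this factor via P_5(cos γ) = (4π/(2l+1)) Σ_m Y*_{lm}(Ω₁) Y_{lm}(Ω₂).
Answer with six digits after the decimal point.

-0.402670

Summing Y*_{l m}(θ₁,φ₁)·Y_{l m}(θ₂,φ₂) over m ∈ [−5, 5]; prefactor 4π/(2·5+1) = 1.142397:
  [-5]  conj(Y_{5,-5})(Ω₁) = (0.001466, 0.013784) ; Y_{5,-5}(Ω₂) = (-0.016952, 0.098490) ; Δ = (-0.001382, -0.000089)
  [-4]  conj(Y_{5,-4})(Ω₁) = (0.076568, -0.006507) ; Y_{5,-4}(Ω₂) = (-0.288368, -0.039566) ; Δ = (-0.022337, -0.001153)
  [-3]  conj(Y_{5,-3})(Ω₁) = (-0.015485, -0.243188) ; Y_{5,-3}(Ω₂) = (0.044001, -0.428753) ; Δ = (-0.104949, -0.004061)
  [-2]  conj(Y_{5,-2})(Ω₁) = (-0.456228, 0.019352) ; Y_{5,-2}(Ω₂) = (0.233558, 0.015948) ; Δ = (-0.106864, -0.002756)
  [-1]  conj(Y_{5,-1})(Ω₁) = (0.008044, 0.379434) ; Y_{5,-1}(Ω₂) = (0.008045, -0.235909) ; Δ = (0.089577, 0.001155)
  [+0]  conj(Y_{5,0})(Ω₁) = (-0.198218, -0.000000) ; Y_{5,0}(Ω₂) = (0.305548, 0.000000) ; Δ = (-0.060565, -0.000000)
  [+1]  conj(Y_{5,1})(Ω₁) = (-0.008044, 0.379434) ; Y_{5,1}(Ω₂) = (-0.008045, -0.235909) ; Δ = (0.089577, -0.001155)
  [+2]  conj(Y_{5,2})(Ω₁) = (-0.456228, -0.019352) ; Y_{5,2}(Ω₂) = (0.233558, -0.015948) ; Δ = (-0.106864, 0.002756)
  [+3]  conj(Y_{5,3})(Ω₁) = (0.015485, -0.243188) ; Y_{5,3}(Ω₂) = (-0.044001, -0.428753) ; Δ = (-0.104949, 0.004061)
  [+4]  conj(Y_{5,4})(Ω₁) = (0.076568, 0.006507) ; Y_{5,4}(Ω₂) = (-0.288368, 0.039566) ; Δ = (-0.022337, 0.001153)
  [+5]  conj(Y_{5,5})(Ω₁) = (-0.001466, 0.013784) ; Y_{5,5}(Ω₂) = (0.016952, 0.098490) ; Δ = (-0.001382, 0.000089)
Σ over m = (-0.352478, 0.000000); ×(4π/11) → (-0.402670, 0.000000). Real part: -0.402670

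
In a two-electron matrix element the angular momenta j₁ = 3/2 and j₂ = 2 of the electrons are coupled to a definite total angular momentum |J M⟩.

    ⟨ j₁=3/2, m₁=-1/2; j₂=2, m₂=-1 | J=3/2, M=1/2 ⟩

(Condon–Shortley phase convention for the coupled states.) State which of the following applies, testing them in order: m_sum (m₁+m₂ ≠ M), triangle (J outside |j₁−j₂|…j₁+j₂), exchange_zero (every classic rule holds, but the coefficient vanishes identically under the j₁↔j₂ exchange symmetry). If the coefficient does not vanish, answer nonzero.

m-sum: m₁+m₂ = -1/2+(-1) = -3/2, M = 1/2  ✗ ⇒ coefficient is 0

m_sum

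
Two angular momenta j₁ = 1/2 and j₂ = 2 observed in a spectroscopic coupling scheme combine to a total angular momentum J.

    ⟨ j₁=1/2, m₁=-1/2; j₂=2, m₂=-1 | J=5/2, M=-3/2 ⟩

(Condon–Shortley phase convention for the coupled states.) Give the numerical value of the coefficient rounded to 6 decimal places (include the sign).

+0.894427  (= +√(4/5))

√[6·0!1!4!/6! · 0!1!1!3!1!4!] = √(144/5)
  +(−1)^0/∏(0,0,1,1,0,3)! = 1/6  (running 1/6)
⟨..|..⟩ = √(144/5)·(1/6) = +0.894427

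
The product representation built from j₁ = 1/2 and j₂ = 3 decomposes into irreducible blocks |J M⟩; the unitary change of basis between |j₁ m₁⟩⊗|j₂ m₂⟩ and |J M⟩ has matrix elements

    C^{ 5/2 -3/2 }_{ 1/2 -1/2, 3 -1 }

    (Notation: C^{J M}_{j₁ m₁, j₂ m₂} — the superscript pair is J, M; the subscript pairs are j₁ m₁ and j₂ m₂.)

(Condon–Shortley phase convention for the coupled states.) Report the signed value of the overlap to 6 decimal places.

triangle: 1!·0!·5!/7! = 120/5040
(j±m)!: 0!·1!·2!·4!·1!·4! = 1152
prefactor² = (2J+1)·Δ·N² = 1152/7
  k=1: −1/(1!·0!·0!·1!·0!·4!) = -1/24
Σ = -1/24  ⇒  CG² = 1152/7·(-1/24)² = 2/7
CG = −√(2/7) = -0.534522

−√(2/7) ≈ -0.534522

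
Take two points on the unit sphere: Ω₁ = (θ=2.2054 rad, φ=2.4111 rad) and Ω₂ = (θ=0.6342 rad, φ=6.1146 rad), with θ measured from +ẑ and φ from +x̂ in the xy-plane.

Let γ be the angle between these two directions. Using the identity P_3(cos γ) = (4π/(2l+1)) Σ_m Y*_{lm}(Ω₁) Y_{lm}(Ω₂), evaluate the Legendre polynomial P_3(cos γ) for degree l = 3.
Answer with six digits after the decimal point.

Addition theorem: P_3(cos γ) = (4π/7) Σ_m Y*_{lm}(Ω₁) Y_{lm}(Ω₂), m = −3…3:
  term(m=-3) = +0.002169+0.018788i   from Y*(Ω₁)=+0.126727+0.177256i, Y(Ω₂)=+0.075931+0.042051i
  term(m=-2) = -0.049092+0.102416i   from Y*(Ω₁)=-0.043062+0.390566i, Y(Ω₂)=+0.272767+0.095620i
  term(m=-1) = -0.071698+0.045142i   from Y*(Ω₁)=-0.146825+0.131527i, Y(Ω₂)=+0.423721+0.072118i
  term(m=+0) = +0.020208+0.000000i   from Y*(Ω₁)=+0.274913-0.000000i, Y(Ω₂)=+0.073506+0.000000i
  term(m=+1) = -0.071698-0.045142i   from Y*(Ω₁)=+0.146825+0.131527i, Y(Ω₂)=-0.423721+0.072118i
  term(m=+2) = -0.049092-0.102416i   from Y*(Ω₁)=-0.043062-0.390566i, Y(Ω₂)=+0.272767-0.095620i
  term(m=+3) = +0.002169-0.018788i   from Y*(Ω₁)=-0.126727+0.177256i, Y(Ω₂)=-0.075931+0.042051i
Accumulated sum -0.217035-0.000000i; after 4π/(2l+1) scaling, -0.389621-0.000000i ⇒ P_3 = -0.389621

-0.389621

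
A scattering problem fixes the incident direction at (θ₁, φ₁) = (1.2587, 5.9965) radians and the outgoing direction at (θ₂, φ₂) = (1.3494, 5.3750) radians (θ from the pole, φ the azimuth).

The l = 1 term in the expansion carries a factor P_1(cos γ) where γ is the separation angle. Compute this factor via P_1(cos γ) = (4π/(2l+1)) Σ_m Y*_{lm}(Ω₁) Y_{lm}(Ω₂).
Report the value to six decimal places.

Term-by-term m-sum for l=1 (normalisation 4π/3 = 4.188790):
  m=-1: Y*=0.31538 - 0.09298j  Y=0.20735 + 0.26574j  product 0.09010 + 0.06453j
  m=+0: Y*=0.15003 + 0.00000j  Y=0.10729 + 0.00000j  product 0.01610 + 0.00000j
  m=+1: Y*=-0.31538 - 0.09298j  Y=-0.20735 + 0.26574j  product 0.09010 - 0.06453j
Total Σ_m = 0.19630 + 0.00000j. Multiply by 4.188790: 0.82227 + 0.00000j. P_1(cos γ) = 0.822273

0.822273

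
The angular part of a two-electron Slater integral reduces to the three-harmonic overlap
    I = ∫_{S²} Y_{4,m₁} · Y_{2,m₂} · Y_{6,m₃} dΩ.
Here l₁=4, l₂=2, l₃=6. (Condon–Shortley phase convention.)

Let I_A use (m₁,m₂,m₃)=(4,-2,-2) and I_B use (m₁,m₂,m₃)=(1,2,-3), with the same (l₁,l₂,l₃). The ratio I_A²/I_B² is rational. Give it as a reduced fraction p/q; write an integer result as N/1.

1/126

Shared (l₁,l₂,l₃)=(4,2,6): N and (l;000)² cancel in I_A²/I_B².
A: Δ = 0!·8!·4!/13! = 1/6435; Racah Σ t=0..0: t=0:+1/967680 = 1/967680; ⇒ 3j(4 2 6; 4 -2 -2)² = 1/6435, sgn +1
B: Δ = 0!·8!·4!/13! = 1/6435; Racah Σ t=0..0: t=0:+1/17280 = 1/17280; ⇒ 3j(4 2 6; 1 2 -3)² = 14/715, sgn -1
I_A²/I_B² = (1/6435)/(14/715) = 1/126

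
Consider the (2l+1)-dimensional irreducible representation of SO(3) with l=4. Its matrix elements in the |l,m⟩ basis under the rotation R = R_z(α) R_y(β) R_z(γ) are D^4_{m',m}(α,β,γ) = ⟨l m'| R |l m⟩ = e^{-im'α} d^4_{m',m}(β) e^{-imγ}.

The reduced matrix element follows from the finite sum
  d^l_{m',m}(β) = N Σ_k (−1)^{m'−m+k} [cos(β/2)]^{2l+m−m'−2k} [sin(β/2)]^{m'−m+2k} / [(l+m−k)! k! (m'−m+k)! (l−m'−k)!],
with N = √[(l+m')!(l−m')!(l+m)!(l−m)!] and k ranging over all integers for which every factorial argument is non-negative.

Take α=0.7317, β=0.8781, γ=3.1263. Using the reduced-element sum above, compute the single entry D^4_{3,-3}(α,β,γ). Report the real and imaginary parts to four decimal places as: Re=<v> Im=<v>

Re=0.0204 Im=0.0257

D^4_{3,-3}(0.7317,0.8781,3.1263) = e^{-i·3·0.7317}·d^4_{3,-3}(0.8781)·e^{-i·-3·3.1263}. Compute d first:
With c≡cos(β/2)=0.905156 and s≡sin(β/2)=0.425080, N=[5040·1·1·5040]^{1/2}=5040.000000
k: max(0,(-3)−(3))=0 … min(4+(-3),4−(3))=1
  k=0: (−1)^6·5040.0000/(720)·0.9052^2·0.4251^6 = +0.033835
  k=1: (−1)^7·5040.0000/(5040)·0.9052^0·0.4251^8 = -0.001066
d^4_{3,-3}(0.8781) = +0.033835 -0.001066 = +0.032769
Attach z-rotation phases: D = e^{-i(3)(0.7317)}·(+0.032769)·e^{-i(-3)(3.1263)} = +0.020354+0.025681i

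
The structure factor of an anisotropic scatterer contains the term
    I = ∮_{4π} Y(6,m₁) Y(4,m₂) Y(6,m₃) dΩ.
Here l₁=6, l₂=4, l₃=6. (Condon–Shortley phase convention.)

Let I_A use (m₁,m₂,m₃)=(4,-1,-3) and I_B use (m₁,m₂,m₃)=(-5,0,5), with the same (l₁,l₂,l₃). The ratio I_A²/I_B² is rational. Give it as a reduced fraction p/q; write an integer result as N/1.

147/242

Same 6,4,6: normalisation and zero-m 3j drop out of the ratio.
A: Δ: 4! 8! 4! / 17! → 1/15315300; sum: t=0:+1/207360 t=1:−1/120960 t=2:+1/967680 = -1/414720; 3j²(6 4 6; 4 -1 -3) = Δ·Π!·Σ² = 21/4862  (sign +1)
B: Δ: 4! 8! 4! / 17! → 1/15315300; sum: t=3:−1/1451520 t=4:+1/2903040 = -1/2903040; 3j²(6 4 6; -5 0 5) = Δ·Π!·Σ² = 11/1547  (sign +1)
I_A²/I_B² = (21/4862)/(11/1547) = 147/242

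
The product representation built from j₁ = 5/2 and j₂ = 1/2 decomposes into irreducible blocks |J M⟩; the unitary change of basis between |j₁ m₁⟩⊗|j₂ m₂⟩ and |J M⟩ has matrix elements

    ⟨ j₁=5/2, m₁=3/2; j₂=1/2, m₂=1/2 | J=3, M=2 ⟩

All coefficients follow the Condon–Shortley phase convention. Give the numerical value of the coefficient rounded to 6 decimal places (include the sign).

triangle: 0!·5!·1!/7! = 120/5040
(j±m)!: 4!·1!·1!·0!·5!·1! = 2880
prefactor² = (2J+1)·Δ·N² = 480
  k=0: +1/(0!·0!·1!·1!·4!·0!) = 1/24
Σ = 1/24  ⇒  CG² = 480·(1/24)² = 5/6
CG = +√(5/6) = +0.912871

+0.912871  (= +√(5/6))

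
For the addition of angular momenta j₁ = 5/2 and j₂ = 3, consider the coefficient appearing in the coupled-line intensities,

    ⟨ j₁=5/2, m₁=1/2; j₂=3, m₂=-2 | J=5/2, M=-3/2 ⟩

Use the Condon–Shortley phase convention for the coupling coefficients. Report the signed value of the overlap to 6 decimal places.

√[6·3!2!3!/9! · 3!2!1!5!1!4!] = √(288/7)
  +(−1)^0/∏(0,3,2,1,0,2)! = 1/24  (running 1/24)
  +(−1)^1/∏(1,2,1,0,1,3)! = -1/12  (running -1/24)
⟨..|..⟩ = √(288/7)·(-1/24) = -0.267261

-0.267261  (= −√(1/14))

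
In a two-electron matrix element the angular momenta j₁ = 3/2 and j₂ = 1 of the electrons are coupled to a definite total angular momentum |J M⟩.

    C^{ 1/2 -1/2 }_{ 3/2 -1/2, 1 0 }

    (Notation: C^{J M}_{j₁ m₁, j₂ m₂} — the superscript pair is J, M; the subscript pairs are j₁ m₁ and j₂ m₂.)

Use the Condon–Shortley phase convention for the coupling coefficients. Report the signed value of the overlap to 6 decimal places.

√[2·2!1!0!/4! · 1!2!1!1!0!1!] = √(1/3)
  +(−1)^1/∏(1,1,1,0,0,0)! = -1  (running -1)
⟨..|..⟩ = √(1/3)·(-1) = -0.577350

−√(1/3) ≈ -0.577350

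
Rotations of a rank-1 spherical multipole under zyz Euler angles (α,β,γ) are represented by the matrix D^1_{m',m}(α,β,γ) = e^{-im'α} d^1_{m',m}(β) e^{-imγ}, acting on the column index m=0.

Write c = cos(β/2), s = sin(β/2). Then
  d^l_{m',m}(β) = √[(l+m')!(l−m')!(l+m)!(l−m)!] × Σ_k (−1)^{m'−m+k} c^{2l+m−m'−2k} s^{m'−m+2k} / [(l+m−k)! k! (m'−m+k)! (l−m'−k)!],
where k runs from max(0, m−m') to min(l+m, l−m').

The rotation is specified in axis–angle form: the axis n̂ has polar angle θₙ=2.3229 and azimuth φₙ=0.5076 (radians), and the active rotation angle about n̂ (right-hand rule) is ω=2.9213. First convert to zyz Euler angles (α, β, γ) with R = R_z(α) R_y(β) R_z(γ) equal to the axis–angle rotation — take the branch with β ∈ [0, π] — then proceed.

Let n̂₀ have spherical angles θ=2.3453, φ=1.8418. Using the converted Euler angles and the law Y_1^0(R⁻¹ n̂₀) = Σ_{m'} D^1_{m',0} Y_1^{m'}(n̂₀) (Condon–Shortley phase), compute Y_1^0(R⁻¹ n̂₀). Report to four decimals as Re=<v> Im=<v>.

Re=-0.1165 Im=0.0000

Axis–angle → zyz. n̂ = (sinθₙcosφₙ, sinθₙsinφₙ, cosθₙ) = (+0.638178, +0.354962, -0.683176), ω = 2.9213.
R = I cosω + sinω [n̂]ₓ + (1−cosω) n̂n̂ᵀ gives
  R = [-0.171133, +0.596869, -0.783876; +0.298300, -0.726882, -0.618595; -0.939005, -0.339692, -0.053653]
β = atan2(√(R₁₃²+R₂₃²), R₃₃) = 1.624475; α = atan2(R₂₃, R₁₃) mod 2π = 3.809682; γ = atan2(R₃₂, −R₃₁) mod 2π = 5.936075
Need the full column D^1_{m',0} for m'=−1..1 at α=3.8097, β=1.6245, γ=5.9361.
cos(β/2)=0.687876, sin(β/2)=0.725828
d^1_{-1,0}: single k=1 term ⇒ +0.706088;  D = -0.554284-0.437413i
d^1_{0,0}: k∈[0..1] ⇒ +0.473174 -0.526826 = -0.053653;  D = -0.053653+0.000000i
d^1_{1,0}: single k=0 term ⇒ -0.706088;  D = +0.554284-0.437413i
Y_1^{m'}(θ=2.3453,φ=1.8418) and Σ D·Y over m':
  (-0.5543-0.4374i)·(-0.0661-0.2379i)  (-0.0537+0.0000i)·(-0.3417+0.0000i)  (+0.5543-0.4374i)·(+0.0661-0.2379i)
Y_1^0(R⁻¹ n̂) = -0.116533+0.000000i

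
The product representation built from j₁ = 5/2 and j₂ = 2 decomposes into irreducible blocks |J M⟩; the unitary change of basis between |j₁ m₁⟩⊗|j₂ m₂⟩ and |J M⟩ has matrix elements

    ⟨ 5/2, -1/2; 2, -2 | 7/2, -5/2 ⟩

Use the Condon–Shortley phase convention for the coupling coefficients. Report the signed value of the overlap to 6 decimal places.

+0.712697

√[8·1!4!3!/9! · 2!3!0!4!1!6!] = √(4608/7)
  +(−1)^0/∏(0,1,3,0,1,3)! = 1/36  (running 1/36)
⟨..|..⟩ = √(4608/7)·(1/36) = +0.712697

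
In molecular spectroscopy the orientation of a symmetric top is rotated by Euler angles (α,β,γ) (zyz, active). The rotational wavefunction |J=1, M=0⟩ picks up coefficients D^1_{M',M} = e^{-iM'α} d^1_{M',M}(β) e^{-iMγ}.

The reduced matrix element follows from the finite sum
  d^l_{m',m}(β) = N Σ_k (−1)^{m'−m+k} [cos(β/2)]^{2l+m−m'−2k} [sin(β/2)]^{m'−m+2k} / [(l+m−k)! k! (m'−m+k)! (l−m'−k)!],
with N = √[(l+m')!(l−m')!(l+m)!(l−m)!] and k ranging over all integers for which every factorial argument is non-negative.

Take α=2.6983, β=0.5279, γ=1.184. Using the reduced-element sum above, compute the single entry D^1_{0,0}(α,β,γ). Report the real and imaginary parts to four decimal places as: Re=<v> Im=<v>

Split into d^1_{0,0}(β=0.5279) × two z-phases.
c=cos(0.527900/2)=0.965367, s=sin(0.527900/2)=0.260896; N=√[1·1·1·1]=1.000000
Admissible k: 0..1 (factorial args all ≥0)
  k=0: (−1)^0·1.0000/(1)·0.9654^2·0.2609^0 = +0.931933
  k=1: (−1)^1·1.0000/(1)·0.9654^0·0.2609^2 = -0.068067
d^1_{0,0}(0.5279) = +0.931933 -0.068067 = +0.863867
D = (+1.000000+0.000000i)·(+0.863867)·(+1.000000+0.000000i) = +0.863867+0.000000i

Re=0.8639 Im=0.0000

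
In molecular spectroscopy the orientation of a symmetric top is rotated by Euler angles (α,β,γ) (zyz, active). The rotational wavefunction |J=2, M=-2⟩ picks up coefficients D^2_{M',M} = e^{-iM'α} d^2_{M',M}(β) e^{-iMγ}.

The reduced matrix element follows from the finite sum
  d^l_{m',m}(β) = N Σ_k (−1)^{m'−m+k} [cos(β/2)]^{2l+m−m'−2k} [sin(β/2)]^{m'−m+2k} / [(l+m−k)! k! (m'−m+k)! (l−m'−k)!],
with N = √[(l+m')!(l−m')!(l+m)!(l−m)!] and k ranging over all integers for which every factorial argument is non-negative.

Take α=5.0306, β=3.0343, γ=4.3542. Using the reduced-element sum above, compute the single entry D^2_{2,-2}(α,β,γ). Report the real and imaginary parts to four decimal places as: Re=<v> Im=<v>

D^2_{2,-2}(5.0306,3.0343,4.3542) = e^{-i·2·5.0306}·d^2_{2,-2}(3.0343)·e^{-i·-2·4.3542}. Compute d first:
Half-angle: c=0.053621, s=0.998561. N=√(24·1·1·24)=24.000000
Admissible k: 0..0 (factorial args all ≥0)
  k=0: (−1)^4·24.0000/(24)·0.0536^0·0.9986^4 = +0.994258
d^2_{2,-2}(3.0343) = +0.994258
Phases: e^{-i·(2)·5.0306}=-0.804227+0.594322i, e^{-i·(-2)·4.3542}=-0.754189+0.656657i ⇒ D=+0.215032-0.970727i

Re=0.2150 Im=-0.9707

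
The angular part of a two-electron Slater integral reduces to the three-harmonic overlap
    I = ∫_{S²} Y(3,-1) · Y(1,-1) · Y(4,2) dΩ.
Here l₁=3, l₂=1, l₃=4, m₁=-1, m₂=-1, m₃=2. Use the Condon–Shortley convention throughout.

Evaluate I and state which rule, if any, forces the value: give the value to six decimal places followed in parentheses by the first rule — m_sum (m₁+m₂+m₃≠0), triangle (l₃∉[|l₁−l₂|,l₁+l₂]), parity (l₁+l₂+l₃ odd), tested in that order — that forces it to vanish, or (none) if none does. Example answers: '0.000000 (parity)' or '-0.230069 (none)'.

Rules hold: Σm=0, L=8 even, 2≤4≤4.
N = 7·3·9 = 189
Δ = 0!·6!·2!/9! = 1/252
Racah Σ t=0..0: t=0:+1/36 = 1/36
⇒ 3j(3 1 4; 0 0 0)² = 4/63, sgn +1
Racah Σ t=0..0: t=0:+1/96 = 1/96
⇒ 3j(3 1 4; -1 -1 2)² = 5/84, sgn +1
4πI² = N·(3j₀)²·(3jₘ)² = 5/7
I = +1·√(0.714286/4π) = 0.23841361
No selection rule forces the value: the integral is nonzero (none).

0.238414 (none)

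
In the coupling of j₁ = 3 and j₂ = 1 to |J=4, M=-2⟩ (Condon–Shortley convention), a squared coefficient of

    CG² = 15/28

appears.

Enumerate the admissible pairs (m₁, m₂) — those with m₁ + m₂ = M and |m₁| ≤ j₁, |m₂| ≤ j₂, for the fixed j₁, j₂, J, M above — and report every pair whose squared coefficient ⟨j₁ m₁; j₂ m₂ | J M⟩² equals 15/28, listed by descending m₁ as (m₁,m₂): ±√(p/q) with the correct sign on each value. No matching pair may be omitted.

(-1,-1): +√(15/28)

Admissible pairs with m₁+m₂ = M = -2: (-3,1), (-2,0), (-1,-1)
  (m₁,m₂)=(-1,-1): CG² = 15/28, CG = +√(15/28)   ← matches the target
  (m₁,m₂)=(-2,0): CG² = 3/7, CG = +√(3/7)
  (m₁,m₂)=(-3,1): CG² = 1/28, CG = +√(1/28)
Pairs with CG² = 15/28: (-1,-1): +√(15/28)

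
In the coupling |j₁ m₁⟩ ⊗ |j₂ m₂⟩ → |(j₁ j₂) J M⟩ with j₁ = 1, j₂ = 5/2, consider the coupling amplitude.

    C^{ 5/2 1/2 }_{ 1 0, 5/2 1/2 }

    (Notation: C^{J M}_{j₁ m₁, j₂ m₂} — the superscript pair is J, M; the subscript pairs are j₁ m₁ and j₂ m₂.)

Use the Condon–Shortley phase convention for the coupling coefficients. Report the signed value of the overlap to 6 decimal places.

-0.169031  (= −√(1/35))

triangle: 1!*1!*4!/7! = 24/5040
(j±m)!: 1!*1!*3!*2!*3!*2! = 144
prefactor² = (2J+1)*Δ*N² = 144/35
  k=0: +1/(0!*1!*1!*3!*0!*1!) = 1/6
  k=1: −1/(1!*0!*0!*2!*1!*2!) = -1/4
Σ = -1/12  ⇒  CG² = 144/35*(-1/12)² = 1/35
CG = −√(1/35) = -0.169031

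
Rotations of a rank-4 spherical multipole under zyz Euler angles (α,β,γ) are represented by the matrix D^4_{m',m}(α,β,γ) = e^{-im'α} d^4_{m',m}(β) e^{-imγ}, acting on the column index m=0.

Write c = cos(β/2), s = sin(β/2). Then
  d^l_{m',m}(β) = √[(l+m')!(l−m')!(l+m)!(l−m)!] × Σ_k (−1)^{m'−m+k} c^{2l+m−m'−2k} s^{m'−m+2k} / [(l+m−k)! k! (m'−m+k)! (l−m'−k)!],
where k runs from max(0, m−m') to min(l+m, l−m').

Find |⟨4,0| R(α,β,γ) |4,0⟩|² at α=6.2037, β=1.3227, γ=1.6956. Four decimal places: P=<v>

P=0.0272

D^4_{0,0}(6.2037,1.3227,1.6956) = e^{-i·0·6.2037}·d^4_{0,0}(1.3227)·e^{-i·0·1.6956}. Compute d first:
Half-angle: c=0.789164, s=0.614183. N=√(24·24·24·24)=576.000000
The bounds max(0,m−m')=0 and min(l+m,l−m')=4 give 5 terms
  k=0: (−1)^0·576.0000/(576)·0.7892^8·0.6142^0 = +0.150431
  k=1: (−1)^1·576.0000/(36)·0.7892^6·0.6142^2 = -1.457868
  k=2: (−1)^2·576.0000/(16)·0.7892^4·0.6142^4 = +1.986834
  k=3: (−1)^3·576.0000/(36)·0.7892^2·0.6142^6 = -0.534860
  k=4: (−1)^4·576.0000/(576)·0.7892^0·0.6142^8 = +0.020248
d^4_{0,0}(1.3227) = +0.150431 -1.457868 +1.986834 -0.534860 +0.020248 = +0.164785
|D^4_{0,0}|² = |d^4_{0,0}(β)|² = (+0.164785)² = 0.027154 (the z-rotation phases have unit modulus)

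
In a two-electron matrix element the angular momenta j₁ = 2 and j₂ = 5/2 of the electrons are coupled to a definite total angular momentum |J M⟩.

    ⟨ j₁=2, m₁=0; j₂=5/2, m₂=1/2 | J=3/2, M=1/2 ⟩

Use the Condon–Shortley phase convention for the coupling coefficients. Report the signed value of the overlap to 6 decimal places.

+0.239046  (= +√(2/35))

j₁+j₂−J=3  J+j₁−j₂=1  J−j₁+j₂=2  j₁+j₂+J+1=7
(j₁±m₁, j₂±m₂, J±M) = (2,2,3,2,2,1)
P² = 32/35
sum k=1..2:
  [1] −1/4 = -1/4
  [2] +1/2 = 1/2
S = 1/4
C² = P²·S² = 2/35 ; C = +0.239046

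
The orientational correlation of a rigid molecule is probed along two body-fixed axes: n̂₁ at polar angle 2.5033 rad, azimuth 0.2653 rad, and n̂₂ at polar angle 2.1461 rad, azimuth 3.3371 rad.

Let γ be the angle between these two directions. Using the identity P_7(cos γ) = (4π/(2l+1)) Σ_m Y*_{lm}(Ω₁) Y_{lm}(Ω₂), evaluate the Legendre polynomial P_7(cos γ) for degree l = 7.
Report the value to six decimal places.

Expand P_7 via completeness: Σ_{m} conj(Y_{7,m}) at Ω₁ times Y_{7,m} at Ω₂ —
  m=-7: (-0.003765+0.012788i) × (-0.029400+0.143382i) = -0.001723-0.000916i  (running Σ = -0.001723-0.000916i)
  m=-6: (+0.001412-0.067214i) × (-0.137561+0.327412i) = +0.021813+0.009708i  (running Σ = +0.020090+0.008793i)
  m=-5: (+0.049216+0.197438i) × (-0.242958+0.360319i) = -0.083098-0.030236i  (running Σ = -0.063008-0.021443i)
  m=-4: (-0.195122-0.349162i) × (-0.119110+0.118310i) = +0.064550+0.018504i  (running Σ = +0.001542-0.002939i)
  m=-3: (+0.326153+0.333077i) × (+0.218038-0.144893i) = +0.119374+0.025366i  (running Σ = +0.120917+0.022427i)
  m=-2: (-0.136240-0.079935i) × (+0.278779-0.114924i) = -0.047167-0.006627i  (running Σ = +0.073749+0.015800i)
  m=-1: (-0.321040-0.087228i) × (-0.142699+0.028260i) = +0.048277+0.003375i  (running Σ = +0.122026+0.019175i)
  m=0: (+0.274957-0.000000i) × (-0.321317+0.000000i) = -0.088348+0.000000i  (running Σ = +0.033678+0.019175i)
  m=1: (+0.321040-0.087228i) × (+0.142699+0.028260i) = +0.048277-0.003375i  (running Σ = +0.081955+0.015800i)
  m=2: (-0.136240+0.079935i) × (+0.278779+0.114924i) = -0.047167+0.006627i  (running Σ = +0.034788+0.022427i)
  m=3: (-0.326153+0.333077i) × (-0.218038-0.144893i) = +0.119374-0.025366i  (running Σ = +0.154162-0.002939i)
  m=4: (-0.195122+0.349162i) × (-0.119110-0.118310i) = +0.064550-0.018504i  (running Σ = +0.218713-0.021443i)
  m=5: (-0.049216+0.197438i) × (+0.242958+0.360319i) = -0.083098+0.030236i  (running Σ = +0.135615+0.008793i)
  m=6: (+0.001412+0.067214i) × (-0.137561-0.327412i) = +0.021813-0.009708i  (running Σ = +0.157427-0.000916i)
  m=7: (+0.003765+0.012788i) × (+0.029400+0.143382i) = -0.001723+0.000916i  (running Σ = +0.155704-0.000000i)
Accumulated sum +0.155704-0.000000i; after 4π/(2l+1) scaling, +0.130443-0.000000i ⇒ P_7 = 0.130443

0.130443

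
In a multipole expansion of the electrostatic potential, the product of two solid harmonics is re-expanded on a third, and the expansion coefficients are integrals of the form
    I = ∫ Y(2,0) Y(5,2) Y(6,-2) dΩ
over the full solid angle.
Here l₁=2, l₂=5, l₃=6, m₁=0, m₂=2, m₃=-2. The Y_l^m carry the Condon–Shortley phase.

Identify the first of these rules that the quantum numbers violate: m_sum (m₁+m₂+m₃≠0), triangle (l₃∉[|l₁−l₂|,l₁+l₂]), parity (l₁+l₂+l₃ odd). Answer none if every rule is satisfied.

parity

azimuthal sum: 0 + 2 − 2 = 0  ✓
3 ≤ 6 ≤ 7 (triangle on l)  ✓
L = 2 + 5 + 6 = 13 (odd)  ✗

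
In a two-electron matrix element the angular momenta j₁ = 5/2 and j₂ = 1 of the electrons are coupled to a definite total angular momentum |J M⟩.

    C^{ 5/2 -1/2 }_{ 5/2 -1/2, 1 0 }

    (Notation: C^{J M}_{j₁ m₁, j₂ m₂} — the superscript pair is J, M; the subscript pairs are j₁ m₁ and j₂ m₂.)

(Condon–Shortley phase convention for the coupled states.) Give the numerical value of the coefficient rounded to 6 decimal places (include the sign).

j₁+j₂−J=1  J+j₁−j₂=4  J−j₁+j₂=1  j₁+j₂+J+1=7
(j₁±m₁, j₂±m₂, J±M) = (2,3,1,1,2,3)
P² = 144/35
sum k=0..1:
  [0] +1/6 = 1/6
  [1] −1/4 = -1/4
S = -1/12
C² = P²·S² = 1/35 ; C = -0.169031

−√(1/35) ≈ -0.169031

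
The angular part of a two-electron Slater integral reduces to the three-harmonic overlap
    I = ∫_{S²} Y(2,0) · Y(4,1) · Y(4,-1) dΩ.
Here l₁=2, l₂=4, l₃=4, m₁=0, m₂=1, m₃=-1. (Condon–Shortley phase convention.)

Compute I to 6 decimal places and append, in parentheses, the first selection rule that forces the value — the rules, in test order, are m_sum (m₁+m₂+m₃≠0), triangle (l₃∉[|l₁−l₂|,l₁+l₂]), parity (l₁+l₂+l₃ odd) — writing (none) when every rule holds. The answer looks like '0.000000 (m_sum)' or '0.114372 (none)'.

-0.139264 (none)

Rules hold: Σm=0, L=10 even, 2≤4≤6.
N = 5·9·9 = 405
Δ = 2!·2!·6!/11! = 1/13860
Racah Σ t=0..2: t=0:+1/192 t=1:−1/36 t=2:+1/192 = -5/288
⇒ 3j(2 4 4; 0 0 0)² = 20/693, sgn -1
Racah Σ t=0..2: t=0:+1/480 t=1:−1/48 t=2:+1/144 = -17/1440
⇒ 3j(2 4 4; 0 1 -1)² = 289/13860, sgn +1
4πI² = N·(3j₀)²·(3jₘ)² = 1445/5929
I = -1·√(0.243717/4π) = -0.13926381
No selection rule forces the value: the integral is nonzero (none).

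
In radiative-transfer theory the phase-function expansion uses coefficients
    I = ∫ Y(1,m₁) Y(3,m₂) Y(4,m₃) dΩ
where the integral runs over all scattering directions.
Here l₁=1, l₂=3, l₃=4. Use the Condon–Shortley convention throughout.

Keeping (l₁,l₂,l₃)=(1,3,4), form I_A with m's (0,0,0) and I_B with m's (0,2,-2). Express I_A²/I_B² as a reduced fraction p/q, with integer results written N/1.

4/3

l's match ⇒ only the (l;m) 3-j factors differ between A and B.
A: triangle coeff Δ(1,3,4) = 1/252; Σ_t [0,0]: t=0:+1/36 = 1/36; (3j)²=4/63 [(1 3 4; 0 0 0)], sign=+1
B: triangle coeff Δ(1,3,4) = 1/252; Σ_t [0,0]: t=0:+1/120 = 1/120; (3j)²=1/21 [(1 3 4; 0 2 -2)], sign=+1
I_A²/I_B² = (4/63)/(1/21) = 4/3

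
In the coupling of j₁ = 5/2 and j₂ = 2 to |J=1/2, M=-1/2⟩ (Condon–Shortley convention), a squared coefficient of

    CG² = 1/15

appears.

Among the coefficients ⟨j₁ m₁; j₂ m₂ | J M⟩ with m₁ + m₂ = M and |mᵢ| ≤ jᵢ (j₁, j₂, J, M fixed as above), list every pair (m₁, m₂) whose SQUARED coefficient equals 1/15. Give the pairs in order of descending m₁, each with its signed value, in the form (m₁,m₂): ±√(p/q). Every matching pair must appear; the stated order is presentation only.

Admissible pairs with m₁+m₂ = M = -1/2: (-5/2,2), (-3/2,1), (-1/2,0), (1/2,-1), (3/2,-2)
  (m₁,m₂)=(3/2,-2): CG² = 1/15, CG = +√(1/15)   ← matches the target
  (m₁,m₂)=(1/2,-1): CG² = 2/15, CG = −√(2/15)
  (m₁,m₂)=(-1/2,0): CG² = 1/5, CG = +√(1/5)
  (m₁,m₂)=(-3/2,1): CG² = 4/15, CG = −√(4/15)
  (m₁,m₂)=(-5/2,2): CG² = 1/3, CG = +√(1/3)
Pairs with CG² = 1/15: (3/2,-2): +√(1/15)

(3/2,-2): +√(1/15)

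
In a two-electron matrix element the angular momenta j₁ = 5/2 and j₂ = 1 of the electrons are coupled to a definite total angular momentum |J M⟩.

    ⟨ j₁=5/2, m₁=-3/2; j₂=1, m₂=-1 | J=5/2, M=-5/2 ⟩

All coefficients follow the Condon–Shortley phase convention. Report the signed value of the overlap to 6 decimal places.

triangle: 1!·4!·1!/7! = 24/5040
(j±m)!: 1!·4!·0!·2!·0!·5! = 5760
prefactor² = (2J+1)·Δ·N² = 1152/7
  k=0: +1/(0!·1!·4!·0!·0!·1!) = 1/24
Σ = 1/24  ⇒  CG² = 1152/7·(1/24)² = 2/7
CG = +√(2/7) = +0.534522

+0.534522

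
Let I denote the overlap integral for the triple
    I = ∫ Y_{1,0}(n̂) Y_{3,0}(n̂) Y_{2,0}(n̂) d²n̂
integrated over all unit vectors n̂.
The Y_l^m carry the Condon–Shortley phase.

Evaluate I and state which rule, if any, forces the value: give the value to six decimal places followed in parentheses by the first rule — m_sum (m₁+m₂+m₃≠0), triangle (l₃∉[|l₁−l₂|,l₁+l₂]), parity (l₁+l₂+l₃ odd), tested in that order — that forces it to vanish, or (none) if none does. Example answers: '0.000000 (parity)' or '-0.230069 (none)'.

0.247767 (none)

Rules hold: Σm=0, L=6 even, 2≤2≤4.
N = 3·7·5 = 105
Δ = 2!·0!·4!/7! = 1/105
Racah Σ t=1..1: t=1:−1/4 = -1/4
⇒ 3j(1 3 2; 0 0 0)² = 3/35, sgn -1
(m-triple is (0,0,0) — same symbol as above.)
4πI² = N·(3j₀)²·(3jₘ)² = 27/35
I = +1·√(0.771429/4π) = 0.24776670
No selection rule forces the value: the integral is nonzero (none).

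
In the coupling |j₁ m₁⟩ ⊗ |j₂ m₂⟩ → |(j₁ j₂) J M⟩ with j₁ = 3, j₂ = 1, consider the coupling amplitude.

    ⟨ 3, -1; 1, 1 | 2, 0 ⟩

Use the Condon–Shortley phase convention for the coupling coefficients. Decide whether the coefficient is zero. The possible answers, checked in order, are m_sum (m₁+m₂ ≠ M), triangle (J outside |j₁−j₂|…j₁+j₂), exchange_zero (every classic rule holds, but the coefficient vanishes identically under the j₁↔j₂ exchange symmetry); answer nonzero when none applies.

nonzero

m-sum: m₁+m₂ = -1+1 = 0, M = 0  ✓
triangle: |j₁−j₂| = 2 ≤ J = 2 ≤ j₁+j₂ = 4  ✓
exchange: j₁≠j₂ or m₁≠m₂ — the exchange symmetry imposes no constraint here
value check: CG = +√(2/7) = +0.534522 ≠ 0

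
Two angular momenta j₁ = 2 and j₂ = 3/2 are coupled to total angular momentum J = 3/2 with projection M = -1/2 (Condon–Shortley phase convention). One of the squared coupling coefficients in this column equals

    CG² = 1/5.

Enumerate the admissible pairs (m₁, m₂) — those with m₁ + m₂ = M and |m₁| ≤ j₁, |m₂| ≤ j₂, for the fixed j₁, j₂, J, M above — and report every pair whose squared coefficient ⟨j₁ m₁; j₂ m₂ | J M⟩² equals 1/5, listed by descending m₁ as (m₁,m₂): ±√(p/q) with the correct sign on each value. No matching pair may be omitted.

(0,-1/2): −√(1/5)

Admissible pairs with m₁+m₂ = M = -1/2: (-2,3/2), (-1,1/2), (0,-1/2), (1,-3/2)
  (m₁,m₂)=(1,-3/2): CG² = 2/5, CG = +√(2/5)
  (m₁,m₂)=(0,-1/2): CG² = 1/5, CG = −√(1/5)   ← matches the target
  (m₁,m₂)=(-1,1/2): CG² = 0/1, CG = 0
  (m₁,m₂)=(-2,3/2): CG² = 2/5, CG = +√(2/5)
Pairs with CG² = 1/5: (0,-1/2): −√(1/5)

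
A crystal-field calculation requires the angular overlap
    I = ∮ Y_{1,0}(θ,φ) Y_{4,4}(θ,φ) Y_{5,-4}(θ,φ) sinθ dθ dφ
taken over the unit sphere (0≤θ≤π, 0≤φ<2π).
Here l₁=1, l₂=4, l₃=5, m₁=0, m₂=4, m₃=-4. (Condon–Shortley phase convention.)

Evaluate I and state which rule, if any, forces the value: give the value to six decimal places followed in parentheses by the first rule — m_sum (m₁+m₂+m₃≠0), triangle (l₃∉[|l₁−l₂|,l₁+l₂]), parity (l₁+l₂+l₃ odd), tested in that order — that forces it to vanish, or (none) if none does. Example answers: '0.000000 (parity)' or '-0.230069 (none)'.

0.147319 (none)

Rules hold: Σm=0, L=10 even, 3≤5≤5.
N = 3·9·11 = 297
Δ = 0!·2!·8!/11! = 1/495
Racah Σ t=0..0: t=0:+1/576 = 1/576
⇒ 3j(1 4 5; 0 0 0)² = 5/99, sgn -1
Racah Σ t=0..0: t=0:+1/40320 = 1/40320
⇒ 3j(1 4 5; 0 4 -4)² = 1/55, sgn -1
4πI² = N·(3j₀)²·(3jₘ)² = 3/11
I = +1·√(0.272727/4π) = 0.14731920
No selection rule forces the value: the integral is nonzero (none).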